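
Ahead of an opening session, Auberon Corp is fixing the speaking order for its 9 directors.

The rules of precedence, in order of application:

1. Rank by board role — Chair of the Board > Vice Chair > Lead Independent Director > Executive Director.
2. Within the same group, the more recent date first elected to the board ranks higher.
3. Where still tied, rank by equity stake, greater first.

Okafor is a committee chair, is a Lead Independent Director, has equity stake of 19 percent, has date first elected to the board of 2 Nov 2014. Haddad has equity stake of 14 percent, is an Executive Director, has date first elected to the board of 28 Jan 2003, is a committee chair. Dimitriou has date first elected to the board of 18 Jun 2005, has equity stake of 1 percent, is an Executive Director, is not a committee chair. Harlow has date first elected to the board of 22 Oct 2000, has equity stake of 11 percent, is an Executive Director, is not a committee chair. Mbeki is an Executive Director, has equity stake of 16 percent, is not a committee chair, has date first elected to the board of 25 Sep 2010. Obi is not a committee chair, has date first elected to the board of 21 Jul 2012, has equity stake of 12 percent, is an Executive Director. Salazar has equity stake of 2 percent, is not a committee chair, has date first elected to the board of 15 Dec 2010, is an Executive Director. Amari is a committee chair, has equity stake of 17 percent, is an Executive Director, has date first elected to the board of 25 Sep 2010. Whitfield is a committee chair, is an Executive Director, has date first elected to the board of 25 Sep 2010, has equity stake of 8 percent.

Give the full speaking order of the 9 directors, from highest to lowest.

By board role: Okafor (Lead Independent Director); then Obi, Salazar, Amari, Mbeki, Whitfield, Dimitriou, Haddad and Harlow (Executive Director).
Among Obi, Salazar, Amari, Mbeki, Whitfield, Dimitriou, Haddad and Harlow, by date first elected to the board (later first): Obi (21 Jul 2012) before Salazar (15 Dec 2010) before Amari, Mbeki and Whitfield (25 Sep 2010) before Dimitriou (18 Jun 2005) before Haddad (28 Jan 2003) before Harlow (22 Oct 2000).
Among Amari, Mbeki and Whitfield, by equity stake (higher first): Amari (17 percent) before Mbeki (16 percent) before Whitfield (8 percent).
Full order: Okafor, Obi, Salazar, Amari, Mbeki, Whitfield, Dimitriou, Haddad, Harlow.

Okafor, Obi, Salazar, Amari, Mbeki, Whitfield, Dimitriou, Haddad, Harlow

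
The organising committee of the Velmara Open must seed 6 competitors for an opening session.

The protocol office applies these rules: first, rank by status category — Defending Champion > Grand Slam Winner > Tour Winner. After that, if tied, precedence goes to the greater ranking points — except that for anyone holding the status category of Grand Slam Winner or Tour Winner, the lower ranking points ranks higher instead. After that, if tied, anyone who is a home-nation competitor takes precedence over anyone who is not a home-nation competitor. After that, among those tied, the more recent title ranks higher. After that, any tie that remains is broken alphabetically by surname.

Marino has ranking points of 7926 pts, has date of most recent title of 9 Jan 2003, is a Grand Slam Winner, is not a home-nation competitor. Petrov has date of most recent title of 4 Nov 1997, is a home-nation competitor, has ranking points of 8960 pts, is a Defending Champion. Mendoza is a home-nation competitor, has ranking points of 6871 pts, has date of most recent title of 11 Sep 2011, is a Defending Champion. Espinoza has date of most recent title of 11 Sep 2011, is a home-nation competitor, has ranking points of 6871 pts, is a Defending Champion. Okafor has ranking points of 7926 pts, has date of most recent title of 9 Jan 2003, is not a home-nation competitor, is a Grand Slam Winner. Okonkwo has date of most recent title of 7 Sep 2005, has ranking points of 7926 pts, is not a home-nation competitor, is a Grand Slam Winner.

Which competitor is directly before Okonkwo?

Mendoza

By status category: Petrov, Espinoza and Mendoza (Defending Champion); then Okonkwo, Marino and Okafor (Grand Slam Winner).
Among Petrov, Espinoza and Mendoza, by ranking points (higher first): Petrov (8960 pts) before Espinoza and Mendoza (6871 pts).
Espinoza and Mendoza are each a home-nation competitor, so the next rule applies.
Espinoza and Mendoza both have date of most recent title 11 Sep 2011, so the next rule applies.
Among Espinoza and Mendoza, alphabetically by surname: Espinoza before Mendoza.
Okonkwo, Marino and Okafor all have ranking points 7926 pts, so the next rule applies.
Okonkwo, Marino and Okafor are each not a home-nation competitor, so the next rule applies.
Among Okonkwo, Marino and Okafor, by date of most recent title (later first): Okonkwo (7 Sep 2005) before Marino and Okafor (9 Jan 2003).
Among Marino and Okafor, alphabetically by surname: Marino before Okafor.
Order: Petrov, Espinoza, Mendoza, Okonkwo, Marino, Okafor.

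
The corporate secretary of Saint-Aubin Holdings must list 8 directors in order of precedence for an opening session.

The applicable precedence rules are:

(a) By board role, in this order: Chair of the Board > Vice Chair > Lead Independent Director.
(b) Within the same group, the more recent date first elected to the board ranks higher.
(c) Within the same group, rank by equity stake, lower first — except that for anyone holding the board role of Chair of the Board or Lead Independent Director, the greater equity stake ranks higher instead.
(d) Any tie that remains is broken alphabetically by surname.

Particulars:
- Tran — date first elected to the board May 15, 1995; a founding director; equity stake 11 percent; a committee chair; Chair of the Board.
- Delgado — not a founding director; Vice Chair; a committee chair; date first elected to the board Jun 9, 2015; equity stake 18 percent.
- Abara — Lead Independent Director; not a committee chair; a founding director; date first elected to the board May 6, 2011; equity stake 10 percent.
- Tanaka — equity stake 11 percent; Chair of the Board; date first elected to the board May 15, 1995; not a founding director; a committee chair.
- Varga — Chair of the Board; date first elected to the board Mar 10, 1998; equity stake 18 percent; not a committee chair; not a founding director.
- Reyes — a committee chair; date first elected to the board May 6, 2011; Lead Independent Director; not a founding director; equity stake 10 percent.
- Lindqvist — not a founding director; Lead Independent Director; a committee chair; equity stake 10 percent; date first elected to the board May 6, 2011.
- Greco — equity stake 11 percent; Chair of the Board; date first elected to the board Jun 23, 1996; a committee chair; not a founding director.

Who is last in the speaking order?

By board role: Varga, Greco, Tanaka and Tran (Chair of the Board); then Delgado (Vice Chair); then Abara, Lindqvist and Reyes (Lead Independent Director).
Among Varga, Greco, Tanaka and Tran, by date first elected to the board (later first): Varga (Mar 10, 1998) before Greco (Jun 23, 1996) before Tanaka and Tran (May 15, 1995).
Tanaka and Tran both have equity stake 11 percent, so the next rule applies.
Among Tanaka and Tran, alphabetically by surname: Tanaka before Tran.
Abara, Lindqvist and Reyes all have date first elected to the board May 6, 2011, so the next rule applies.
Abara, Lindqvist and Reyes all have equity stake 10 percent, so the next rule applies.
Among Abara, Lindqvist and Reyes, alphabetically by surname: Abara before Lindqvist before Reyes.
Order: Varga, Greco, Tanaka, Tran, Delgado, Abara, Lindqvist, Reyes.

Reyes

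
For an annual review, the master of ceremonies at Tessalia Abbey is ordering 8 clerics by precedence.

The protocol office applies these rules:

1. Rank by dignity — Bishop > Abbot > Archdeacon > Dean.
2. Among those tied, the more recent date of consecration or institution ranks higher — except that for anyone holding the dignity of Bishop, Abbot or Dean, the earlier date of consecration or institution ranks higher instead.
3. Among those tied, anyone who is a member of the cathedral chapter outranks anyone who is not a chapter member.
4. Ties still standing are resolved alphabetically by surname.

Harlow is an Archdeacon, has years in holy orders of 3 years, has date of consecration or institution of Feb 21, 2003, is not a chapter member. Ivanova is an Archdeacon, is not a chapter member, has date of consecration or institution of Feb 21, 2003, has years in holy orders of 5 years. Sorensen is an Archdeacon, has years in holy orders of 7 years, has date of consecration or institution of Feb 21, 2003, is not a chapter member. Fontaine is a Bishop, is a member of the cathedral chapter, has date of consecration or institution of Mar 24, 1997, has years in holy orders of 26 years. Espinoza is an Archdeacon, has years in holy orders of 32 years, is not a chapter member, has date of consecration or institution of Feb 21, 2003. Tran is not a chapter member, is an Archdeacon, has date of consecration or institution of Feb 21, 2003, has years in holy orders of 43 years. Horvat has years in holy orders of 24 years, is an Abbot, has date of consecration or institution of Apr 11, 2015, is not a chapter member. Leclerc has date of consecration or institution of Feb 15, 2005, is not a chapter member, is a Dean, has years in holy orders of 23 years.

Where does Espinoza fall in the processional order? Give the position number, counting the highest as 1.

3

By dignity: Fontaine (Bishop); then Horvat (Abbot); then Espinoza, Harlow, Ivanova, Sorensen and Tran (Archdeacon); then Leclerc (Dean).
Espinoza, Harlow, Ivanova, Sorensen and Tran all have date of consecration or institution Feb 21, 2003, so the next rule applies.
Espinoza, Harlow, Ivanova, Sorensen and Tran are each not a chapter member, so the next rule applies.
Among Espinoza, Harlow, Ivanova, Sorensen and Tran, alphabetically by surname: Espinoza before Harlow before Ivanova before Sorensen before Tran.
Order: Fontaine, Horvat, Espinoza, Harlow, Ivanova, Sorensen, Tran, Leclerc. So position 3.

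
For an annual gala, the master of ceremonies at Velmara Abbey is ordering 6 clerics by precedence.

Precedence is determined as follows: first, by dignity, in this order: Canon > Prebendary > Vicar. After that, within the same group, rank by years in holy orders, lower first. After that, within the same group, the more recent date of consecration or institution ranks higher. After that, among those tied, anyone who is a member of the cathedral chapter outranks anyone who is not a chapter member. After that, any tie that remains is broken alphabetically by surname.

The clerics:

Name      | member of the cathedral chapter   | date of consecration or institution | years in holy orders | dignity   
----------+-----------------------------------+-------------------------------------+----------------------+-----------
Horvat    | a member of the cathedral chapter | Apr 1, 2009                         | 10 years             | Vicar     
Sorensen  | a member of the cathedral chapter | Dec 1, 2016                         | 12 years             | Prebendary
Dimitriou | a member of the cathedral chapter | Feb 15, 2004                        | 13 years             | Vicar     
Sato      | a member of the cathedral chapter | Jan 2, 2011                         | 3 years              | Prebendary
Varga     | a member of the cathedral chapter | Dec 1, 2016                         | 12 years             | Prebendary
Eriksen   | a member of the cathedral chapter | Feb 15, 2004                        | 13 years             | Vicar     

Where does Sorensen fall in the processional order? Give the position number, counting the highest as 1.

2

By dignity: Sato, Sorensen and Varga (Prebendary); then Horvat, Dimitriou and Eriksen (Vicar).
Among Sato, Sorensen and Varga, by years in holy orders (lower first): Sato (3 years) before Sorensen and Varga (12 years).
Sorensen and Varga both have date of consecration or institution Dec 1, 2016, so the next rule applies.
Sorensen and Varga are each a member of the cathedral chapter, so the next rule applies.
Among Sorensen and Varga, alphabetically by surname: Sorensen before Varga.
Among Horvat, Dimitriou and Eriksen, by years in holy orders (lower first): Horvat (10 years) before Dimitriou and Eriksen (13 years).
Dimitriou and Eriksen both have date of consecration or institution Feb 15, 2004, so the next rule applies.
Dimitriou and Eriksen are each a member of the cathedral chapter, so the next rule applies.
Among Dimitriou and Eriksen, alphabetically by surname: Dimitriou before Eriksen.
Order: Sato, Sorensen, Varga, Horvat, Dimitriou, Eriksen. So position 2.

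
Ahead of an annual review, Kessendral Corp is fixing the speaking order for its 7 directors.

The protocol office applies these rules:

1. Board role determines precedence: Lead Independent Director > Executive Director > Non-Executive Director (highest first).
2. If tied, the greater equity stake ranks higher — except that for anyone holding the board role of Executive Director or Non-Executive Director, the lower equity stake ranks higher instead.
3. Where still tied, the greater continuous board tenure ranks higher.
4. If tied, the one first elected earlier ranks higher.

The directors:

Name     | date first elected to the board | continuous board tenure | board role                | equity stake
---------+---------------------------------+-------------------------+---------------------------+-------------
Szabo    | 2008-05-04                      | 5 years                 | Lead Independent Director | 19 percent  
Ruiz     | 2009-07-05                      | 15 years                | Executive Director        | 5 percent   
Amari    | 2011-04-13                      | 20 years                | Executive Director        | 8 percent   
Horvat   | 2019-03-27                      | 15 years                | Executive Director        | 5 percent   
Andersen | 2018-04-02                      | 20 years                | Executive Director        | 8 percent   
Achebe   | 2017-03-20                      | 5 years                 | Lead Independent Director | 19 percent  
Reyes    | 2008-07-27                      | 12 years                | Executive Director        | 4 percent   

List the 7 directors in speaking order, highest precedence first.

Szabo, Achebe, Reyes, Ruiz, Horvat, Amari, Andersen

By board role: Szabo and Achebe (Lead Independent Director); then Reyes, Ruiz, Horvat, Amari and Andersen (Executive Director).
Szabo and Achebe both have equity stake 19 percent, so the next rule applies.
Szabo and Achebe both have continuous board tenure 5 years, so the next rule applies.
Among Szabo and Achebe, by date first elected to the board (earlier first): Szabo (2008-05-04) before Achebe (2017-03-20).
Among Reyes, Ruiz, Horvat, Amari and Andersen, by equity stake (lower first) (reversed rule for this group): Reyes (4 percent) before Ruiz and Horvat (5 percent) before Amari and Andersen (8 percent).
Ruiz and Horvat both have continuous board tenure 15 years, so the next rule applies.
Among Ruiz and Horvat, by date first elected to the board (earlier first): Ruiz (2009-07-05) before Horvat (2019-03-27).
Amari and Andersen both have continuous board tenure 20 years, so the next rule applies.
Among Amari and Andersen, by date first elected to the board (earlier first): Amari (2011-04-13) before Andersen (2018-04-02).
Full order: Szabo, Achebe, Reyes, Ruiz, Horvat, Amari, Andersen.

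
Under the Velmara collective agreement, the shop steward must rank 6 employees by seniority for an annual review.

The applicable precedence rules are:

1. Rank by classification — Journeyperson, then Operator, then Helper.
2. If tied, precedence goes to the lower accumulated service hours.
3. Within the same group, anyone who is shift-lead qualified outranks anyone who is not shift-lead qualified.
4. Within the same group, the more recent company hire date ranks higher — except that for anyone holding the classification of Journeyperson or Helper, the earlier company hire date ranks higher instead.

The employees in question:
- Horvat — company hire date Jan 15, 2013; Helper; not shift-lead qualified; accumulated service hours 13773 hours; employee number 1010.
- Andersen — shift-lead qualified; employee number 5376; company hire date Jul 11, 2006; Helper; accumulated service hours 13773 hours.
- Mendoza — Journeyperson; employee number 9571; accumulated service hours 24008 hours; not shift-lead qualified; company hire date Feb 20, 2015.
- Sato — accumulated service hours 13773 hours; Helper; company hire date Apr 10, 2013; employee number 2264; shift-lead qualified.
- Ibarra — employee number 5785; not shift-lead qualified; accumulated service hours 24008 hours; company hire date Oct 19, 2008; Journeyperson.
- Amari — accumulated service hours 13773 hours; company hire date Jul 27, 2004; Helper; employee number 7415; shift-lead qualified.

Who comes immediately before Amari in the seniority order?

By classification: Ibarra and Mendoza (Journeyperson); then Amari, Andersen, Sato and Horvat (Helper).
Ibarra and Mendoza both have accumulated service hours 24008 hours, so the next rule applies.
Ibarra and Mendoza are each not shift-lead qualified, so the next rule applies.
Among Ibarra and Mendoza, by company hire date (earlier first) (reversed rule for this group): Ibarra (Oct 19, 2008) before Mendoza (Feb 20, 2015).
Amari, Andersen, Sato and Horvat all have accumulated service hours 13773 hours, so the next rule applies.
Among Amari, Andersen, Sato and Horvat, shift-lead qualified before not shift-lead qualified: Amari, Andersen and Sato (shift-lead qualified) before Horvat (not shift-lead qualified).
Among Amari, Andersen and Sato, by company hire date (earlier first) (reversed rule for this group): Amari (Jul 27, 2004) before Andersen (Jul 11, 2006) before Sato (Apr 10, 2013).
Order: Ibarra, Mendoza, Amari, Andersen, Sato, Horvat.

Mendoza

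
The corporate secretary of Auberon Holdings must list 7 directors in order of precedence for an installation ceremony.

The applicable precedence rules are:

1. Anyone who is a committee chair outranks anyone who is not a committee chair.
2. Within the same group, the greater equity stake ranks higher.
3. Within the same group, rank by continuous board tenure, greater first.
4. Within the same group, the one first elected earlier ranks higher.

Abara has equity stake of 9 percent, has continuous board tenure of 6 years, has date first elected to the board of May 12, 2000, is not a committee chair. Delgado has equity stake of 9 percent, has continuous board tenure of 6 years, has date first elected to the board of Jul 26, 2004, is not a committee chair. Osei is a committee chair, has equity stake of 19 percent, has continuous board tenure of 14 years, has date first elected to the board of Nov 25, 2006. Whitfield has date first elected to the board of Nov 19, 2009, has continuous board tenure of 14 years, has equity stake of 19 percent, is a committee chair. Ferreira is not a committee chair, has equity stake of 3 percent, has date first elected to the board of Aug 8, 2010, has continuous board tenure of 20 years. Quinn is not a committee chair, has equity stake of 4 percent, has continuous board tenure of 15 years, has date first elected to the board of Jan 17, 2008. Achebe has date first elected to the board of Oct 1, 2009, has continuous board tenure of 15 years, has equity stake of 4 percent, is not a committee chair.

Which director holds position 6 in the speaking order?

Achebe

By the first rule: Osei and Whitfield (both a committee chair); then Abara, Delgado, Quinn, Achebe and Ferreira (each not a committee chair).
Osei and Whitfield both have equity stake 19 percent, so the next rule applies.
Osei and Whitfield both have continuous board tenure 14 years, so the next rule applies.
Among Osei and Whitfield, by date first elected to the board (earlier first): Osei (Nov 25, 2006) before Whitfield (Nov 19, 2009).
Among Abara, Delgado, Quinn, Achebe and Ferreira, by equity stake (higher first): Abara and Delgado (9 percent) before Quinn and Achebe (4 percent) before Ferreira (3 percent).
Abara and Delgado both have continuous board tenure 6 years, so the next rule applies.
Among Abara and Delgado, by date first elected to the board (earlier first): Abara (May 12, 2000) before Delgado (Jul 26, 2004).
Quinn and Achebe both have continuous board tenure 15 years, so the next rule applies.
Among Quinn and Achebe, by date first elected to the board (earlier first): Quinn (Jan 17, 2008) before Achebe (Oct 1, 2009).
Order: Osei, Whitfield, Abara, Delgado, Quinn, Achebe, Ferreira.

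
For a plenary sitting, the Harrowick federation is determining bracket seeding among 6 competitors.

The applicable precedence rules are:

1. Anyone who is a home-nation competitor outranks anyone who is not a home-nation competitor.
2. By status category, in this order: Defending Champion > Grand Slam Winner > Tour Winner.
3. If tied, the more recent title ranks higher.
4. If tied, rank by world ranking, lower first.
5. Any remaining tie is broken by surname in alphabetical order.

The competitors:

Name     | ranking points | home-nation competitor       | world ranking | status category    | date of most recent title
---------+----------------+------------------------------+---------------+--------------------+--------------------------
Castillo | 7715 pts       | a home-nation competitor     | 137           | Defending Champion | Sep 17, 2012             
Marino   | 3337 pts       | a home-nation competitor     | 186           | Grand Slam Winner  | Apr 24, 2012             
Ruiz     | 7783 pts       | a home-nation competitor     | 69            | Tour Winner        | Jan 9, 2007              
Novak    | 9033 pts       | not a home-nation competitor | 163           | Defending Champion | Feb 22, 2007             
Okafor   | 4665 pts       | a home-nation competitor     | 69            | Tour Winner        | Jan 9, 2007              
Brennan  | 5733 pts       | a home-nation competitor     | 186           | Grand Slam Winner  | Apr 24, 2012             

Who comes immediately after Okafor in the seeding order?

By the first rule: Castillo, Brennan, Marino, Okafor and Ruiz (each a home-nation competitor); then Novak (not a home-nation competitor).
Among Castillo, Brennan, Marino, Okafor and Ruiz, by status category: Castillo (Defending Champion) before Brennan and Marino (Grand Slam Winner) before Okafor and Ruiz (Tour Winner).
Brennan and Marino both have date of most recent title Apr 24, 2012, so the next rule applies.
Brennan and Marino both have world ranking 186, so the next rule applies.
Among Brennan and Marino, alphabetically by surname: Brennan before Marino.
Okafor and Ruiz both have date of most recent title Jan 9, 2007, so the next rule applies.
Okafor and Ruiz both have world ranking 69, so the next rule applies.
Among Okafor and Ruiz, alphabetically by surname: Okafor before Ruiz.
Order: Castillo, Brennan, Marino, Okafor, Ruiz, Novak.

Ruiz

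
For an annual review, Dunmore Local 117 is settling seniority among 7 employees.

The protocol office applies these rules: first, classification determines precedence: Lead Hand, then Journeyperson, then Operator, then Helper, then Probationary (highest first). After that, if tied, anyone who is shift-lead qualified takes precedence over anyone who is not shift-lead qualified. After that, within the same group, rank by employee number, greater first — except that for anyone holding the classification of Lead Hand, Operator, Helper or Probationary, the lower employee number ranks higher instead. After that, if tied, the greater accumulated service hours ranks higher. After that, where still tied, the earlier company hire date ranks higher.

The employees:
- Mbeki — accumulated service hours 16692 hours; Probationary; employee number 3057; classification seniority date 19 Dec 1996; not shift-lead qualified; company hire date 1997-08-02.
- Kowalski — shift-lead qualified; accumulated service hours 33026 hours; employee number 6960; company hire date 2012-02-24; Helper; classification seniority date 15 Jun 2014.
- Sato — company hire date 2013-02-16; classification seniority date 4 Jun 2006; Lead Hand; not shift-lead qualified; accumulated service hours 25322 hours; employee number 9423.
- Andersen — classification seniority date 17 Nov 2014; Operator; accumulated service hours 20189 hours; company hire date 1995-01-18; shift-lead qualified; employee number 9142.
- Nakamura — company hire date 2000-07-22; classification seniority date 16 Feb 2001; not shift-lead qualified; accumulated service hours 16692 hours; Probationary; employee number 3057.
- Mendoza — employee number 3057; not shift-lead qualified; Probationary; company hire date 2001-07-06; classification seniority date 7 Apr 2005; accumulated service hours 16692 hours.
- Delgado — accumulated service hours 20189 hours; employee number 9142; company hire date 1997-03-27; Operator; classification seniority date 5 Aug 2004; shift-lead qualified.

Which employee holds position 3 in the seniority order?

Delgado

By classification: Sato (Lead Hand); then Andersen and Delgado (Operator); then Kowalski (Helper); then Mbeki, Nakamura and Mendoza (Probationary).
Andersen and Delgado are each shift-lead qualified, so the next rule applies.
Andersen and Delgado both have employee number 9142, so the next rule applies.
Andersen and Delgado both have accumulated service hours 20189 hours, so the next rule applies.
Among Andersen and Delgado, by company hire date (earlier first): Andersen (1995-01-18) before Delgado (1997-03-27).
Mbeki, Nakamura and Mendoza are each not shift-lead qualified, so the next rule applies.
Mbeki, Nakamura and Mendoza all have employee number 3057, so the next rule applies.
Mbeki, Nakamura and Mendoza all have accumulated service hours 16692 hours, so the next rule applies.
Among Mbeki, Nakamura and Mendoza, by company hire date (earlier first): Mbeki (1997-08-02) before Nakamura (2000-07-22) before Mendoza (2001-07-06).
Order: Sato, Andersen, Delgado, Kowalski, Mbeki, Nakamura, Mendoza.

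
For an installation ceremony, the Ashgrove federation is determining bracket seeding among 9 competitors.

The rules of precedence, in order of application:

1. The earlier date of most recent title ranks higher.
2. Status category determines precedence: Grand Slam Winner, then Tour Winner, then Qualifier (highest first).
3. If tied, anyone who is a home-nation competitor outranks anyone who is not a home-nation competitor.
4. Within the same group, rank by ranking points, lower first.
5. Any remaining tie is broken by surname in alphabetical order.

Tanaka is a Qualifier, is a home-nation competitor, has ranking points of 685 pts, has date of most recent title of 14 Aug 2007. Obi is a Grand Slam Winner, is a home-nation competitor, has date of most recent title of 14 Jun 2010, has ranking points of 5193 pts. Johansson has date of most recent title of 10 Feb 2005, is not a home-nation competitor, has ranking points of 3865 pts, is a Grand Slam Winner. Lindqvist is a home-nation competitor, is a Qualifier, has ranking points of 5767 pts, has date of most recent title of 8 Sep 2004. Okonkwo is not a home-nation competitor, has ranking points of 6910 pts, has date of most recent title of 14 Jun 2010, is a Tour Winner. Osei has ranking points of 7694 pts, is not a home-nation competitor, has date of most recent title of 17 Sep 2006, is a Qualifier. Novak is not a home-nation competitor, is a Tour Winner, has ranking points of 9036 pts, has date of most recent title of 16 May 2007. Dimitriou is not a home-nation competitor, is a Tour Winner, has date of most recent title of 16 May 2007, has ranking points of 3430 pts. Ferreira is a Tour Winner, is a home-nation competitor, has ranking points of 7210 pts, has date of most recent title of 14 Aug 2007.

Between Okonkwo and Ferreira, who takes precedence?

Ferreira

By date of most recent title (earlier first): Lindqvist (8 Sep 2004); then Johansson (10 Feb 2005); then Osei (17 Sep 2006); then Dimitriou and Novak (both 16 May 2007); then Ferreira and Tanaka (both 14 Aug 2007); then Obi and Okonkwo (both 14 Jun 2010).
Dimitriou and Novak are each Tour Winner, so the next rule applies.
Dimitriou and Novak are each not a home-nation competitor, so the next rule applies.
Among Dimitriou and Novak, by ranking points (lower first): Dimitriou (3430 pts) before Novak (9036 pts).
Among Ferreira and Tanaka, by status category: Ferreira (Tour Winner) before Tanaka (Qualifier).
Among Obi and Okonkwo, by status category: Obi (Grand Slam Winner) before Okonkwo (Tour Winner).
So Ferreira takes precedence.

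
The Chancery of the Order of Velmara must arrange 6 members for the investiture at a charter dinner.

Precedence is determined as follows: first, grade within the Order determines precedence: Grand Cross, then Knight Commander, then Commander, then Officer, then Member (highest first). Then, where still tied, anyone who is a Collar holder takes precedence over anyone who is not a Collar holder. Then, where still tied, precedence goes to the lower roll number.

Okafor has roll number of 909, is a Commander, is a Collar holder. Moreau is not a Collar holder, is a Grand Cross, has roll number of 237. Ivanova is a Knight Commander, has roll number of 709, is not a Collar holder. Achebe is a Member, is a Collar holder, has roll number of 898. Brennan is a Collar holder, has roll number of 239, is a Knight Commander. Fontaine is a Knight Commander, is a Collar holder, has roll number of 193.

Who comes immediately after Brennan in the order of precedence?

By grade within the Order: Moreau (Grand Cross); then Fontaine, Brennan and Ivanova (Knight Commander); then Okafor (Commander); then Achebe (Member).
Among Fontaine, Brennan and Ivanova, a Collar holder before not a Collar holder: Fontaine and Brennan (a Collar holder) before Ivanova (not a Collar holder).
Among Fontaine and Brennan, by roll number (lower first): Fontaine (193) before Brennan (239).
Order: Moreau, Fontaine, Brennan, Ivanova, Okafor, Achebe.

Ivanova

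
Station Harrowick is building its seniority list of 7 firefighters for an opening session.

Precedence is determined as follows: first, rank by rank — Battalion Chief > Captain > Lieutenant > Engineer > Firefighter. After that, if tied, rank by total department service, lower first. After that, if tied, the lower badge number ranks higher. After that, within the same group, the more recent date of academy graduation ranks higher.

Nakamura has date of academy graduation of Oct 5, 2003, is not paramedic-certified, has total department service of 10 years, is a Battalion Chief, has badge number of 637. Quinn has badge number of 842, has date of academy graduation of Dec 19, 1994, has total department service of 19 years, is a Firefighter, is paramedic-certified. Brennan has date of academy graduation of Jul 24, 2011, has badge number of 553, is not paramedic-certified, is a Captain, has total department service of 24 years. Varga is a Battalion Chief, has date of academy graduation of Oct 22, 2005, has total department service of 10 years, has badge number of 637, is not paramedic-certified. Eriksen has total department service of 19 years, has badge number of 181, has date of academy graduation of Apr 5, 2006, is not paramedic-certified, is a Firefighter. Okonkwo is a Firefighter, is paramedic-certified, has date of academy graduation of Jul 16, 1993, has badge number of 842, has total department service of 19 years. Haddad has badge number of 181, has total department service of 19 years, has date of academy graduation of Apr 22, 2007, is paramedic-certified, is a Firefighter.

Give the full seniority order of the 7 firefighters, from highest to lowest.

By rank: Varga and Nakamura (Battalion Chief); then Brennan (Captain); then Haddad, Eriksen, Quinn and Okonkwo (Firefighter).
Varga and Nakamura both have total department service 10 years, so the next rule applies.
Varga and Nakamura both have badge number 637, so the next rule applies.
Among Varga and Nakamura, by date of academy graduation (later first): Varga (Oct 22, 2005) before Nakamura (Oct 5, 2003).
Haddad, Eriksen, Quinn and Okonkwo all have total department service 19 years, so the next rule applies.
Among Haddad, Eriksen, Quinn and Okonkwo, by badge number (lower first): Haddad and Eriksen (181) before Quinn and Okonkwo (842).
Among Haddad and Eriksen, by date of academy graduation (later first): Haddad (Apr 22, 2007) before Eriksen (Apr 5, 2006).
Among Quinn and Okonkwo, by date of academy graduation (later first): Quinn (Dec 19, 1994) before Okonkwo (Jul 16, 1993).
Full order: Varga, Nakamura, Brennan, Haddad, Eriksen, Quinn, Okonkwo.

Varga, Nakamura, Brennan, Haddad, Eriksen, Quinn, Okonkwo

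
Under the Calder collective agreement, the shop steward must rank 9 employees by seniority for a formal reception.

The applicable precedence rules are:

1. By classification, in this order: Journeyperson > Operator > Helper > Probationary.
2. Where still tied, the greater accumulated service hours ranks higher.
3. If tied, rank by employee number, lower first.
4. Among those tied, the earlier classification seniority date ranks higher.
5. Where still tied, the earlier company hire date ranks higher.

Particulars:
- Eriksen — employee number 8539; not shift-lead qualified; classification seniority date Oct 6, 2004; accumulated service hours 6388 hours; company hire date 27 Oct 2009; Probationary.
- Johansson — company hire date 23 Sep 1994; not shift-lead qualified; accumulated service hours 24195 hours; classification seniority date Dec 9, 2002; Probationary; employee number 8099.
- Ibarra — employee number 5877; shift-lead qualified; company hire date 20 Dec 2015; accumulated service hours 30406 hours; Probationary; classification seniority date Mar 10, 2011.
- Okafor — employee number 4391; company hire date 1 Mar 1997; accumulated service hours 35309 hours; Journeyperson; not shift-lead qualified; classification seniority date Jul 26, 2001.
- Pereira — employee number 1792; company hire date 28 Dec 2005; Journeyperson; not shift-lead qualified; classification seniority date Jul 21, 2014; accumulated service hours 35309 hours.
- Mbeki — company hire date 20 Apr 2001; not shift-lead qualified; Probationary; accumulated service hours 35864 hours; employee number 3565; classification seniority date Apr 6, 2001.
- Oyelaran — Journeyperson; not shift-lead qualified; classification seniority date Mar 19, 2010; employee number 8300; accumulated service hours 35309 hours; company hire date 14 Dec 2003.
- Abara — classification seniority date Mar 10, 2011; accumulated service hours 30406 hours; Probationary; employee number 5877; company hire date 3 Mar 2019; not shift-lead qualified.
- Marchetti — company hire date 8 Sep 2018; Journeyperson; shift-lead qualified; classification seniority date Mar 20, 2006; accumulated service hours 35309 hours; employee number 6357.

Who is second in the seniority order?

By classification: Pereira, Okafor, Marchetti and Oyelaran (Journeyperson); then Mbeki, Ibarra, Abara, Johansson and Eriksen (Probationary).
Pereira, Okafor, Marchetti and Oyelaran all have accumulated service hours 35309 hours, so the next rule applies.
Among Pereira, Okafor, Marchetti and Oyelaran, by employee number (lower first): Pereira (1792) before Okafor (4391) before Marchetti (6357) before Oyelaran (8300).
Among Mbeki, Ibarra, Abara, Johansson and Eriksen, by accumulated service hours (higher first): Mbeki (35864 hours) before Ibarra and Abara (30406 hours) before Johansson (24195 hours) before Eriksen (6388 hours).
Ibarra and Abara both have employee number 5877, so the next rule applies.
Ibarra and Abara both have classification seniority date Mar 10, 2011, so the next rule applies.
Among Ibarra and Abara, by company hire date (earlier first): Ibarra (20 Dec 2015) before Abara (3 Mar 2019).
Order: Pereira, Okafor, Marchetti, Oyelaran, Mbeki, Ibarra, Abara, Johansson, Eriksen.

Okafor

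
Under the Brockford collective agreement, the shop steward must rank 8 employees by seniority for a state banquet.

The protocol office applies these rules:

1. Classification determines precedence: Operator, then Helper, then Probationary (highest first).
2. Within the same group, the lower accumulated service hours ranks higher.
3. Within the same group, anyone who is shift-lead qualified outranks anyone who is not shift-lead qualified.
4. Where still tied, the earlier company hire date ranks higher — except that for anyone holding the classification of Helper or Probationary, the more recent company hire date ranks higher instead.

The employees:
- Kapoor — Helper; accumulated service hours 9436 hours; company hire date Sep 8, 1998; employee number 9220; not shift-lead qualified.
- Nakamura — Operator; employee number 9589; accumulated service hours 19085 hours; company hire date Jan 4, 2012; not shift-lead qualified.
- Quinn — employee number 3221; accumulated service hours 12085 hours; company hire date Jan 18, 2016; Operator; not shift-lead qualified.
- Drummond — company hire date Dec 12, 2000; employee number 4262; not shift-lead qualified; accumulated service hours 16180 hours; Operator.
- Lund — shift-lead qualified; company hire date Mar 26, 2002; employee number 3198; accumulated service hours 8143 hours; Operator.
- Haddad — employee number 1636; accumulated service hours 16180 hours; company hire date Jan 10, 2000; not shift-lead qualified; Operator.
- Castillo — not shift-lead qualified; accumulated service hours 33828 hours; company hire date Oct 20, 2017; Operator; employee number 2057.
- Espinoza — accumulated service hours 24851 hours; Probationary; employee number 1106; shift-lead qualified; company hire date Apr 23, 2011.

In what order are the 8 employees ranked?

By classification: Lund, Quinn, Haddad, Drummond, Nakamura and Castillo (Operator); then Kapoor (Helper); then Espinoza (Probationary).
Among Lund, Quinn, Haddad, Drummond, Nakamura and Castillo, by accumulated service hours (lower first): Lund (8143 hours) before Quinn (12085 hours) before Haddad and Drummond (16180 hours) before Nakamura (19085 hours) before Castillo (33828 hours).
Haddad and Drummond are each not shift-lead qualified, so the next rule applies.
Among Haddad and Drummond, by company hire date (earlier first): Haddad (Jan 10, 2000) before Drummond (Dec 12, 2000).
Full order: Lund, Quinn, Haddad, Drummond, Nakamura, Castillo, Kapoor, Espinoza.

Lund, Quinn, Haddad, Drummond, Nakamura, Castillo, Kapoor, Espinoza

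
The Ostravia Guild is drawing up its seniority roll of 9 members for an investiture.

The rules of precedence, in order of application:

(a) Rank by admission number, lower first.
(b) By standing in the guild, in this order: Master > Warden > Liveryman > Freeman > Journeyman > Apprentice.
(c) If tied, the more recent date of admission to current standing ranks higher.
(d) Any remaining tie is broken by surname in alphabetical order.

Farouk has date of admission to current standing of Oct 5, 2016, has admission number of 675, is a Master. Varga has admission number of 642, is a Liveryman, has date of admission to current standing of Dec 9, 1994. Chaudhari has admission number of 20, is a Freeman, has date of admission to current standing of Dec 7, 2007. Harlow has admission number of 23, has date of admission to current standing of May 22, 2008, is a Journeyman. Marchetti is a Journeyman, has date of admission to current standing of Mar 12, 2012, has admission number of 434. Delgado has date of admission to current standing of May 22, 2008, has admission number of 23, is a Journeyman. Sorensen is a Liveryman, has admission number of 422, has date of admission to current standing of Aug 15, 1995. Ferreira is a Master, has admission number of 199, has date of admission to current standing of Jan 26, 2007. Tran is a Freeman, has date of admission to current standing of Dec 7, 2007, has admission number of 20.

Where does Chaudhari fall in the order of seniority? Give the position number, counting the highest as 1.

By admission number (lower first): Chaudhari and Tran (both 20); then Delgado and Harlow (both 23); then Ferreira (199); then Sorensen (422); then Marchetti (434); then Varga (642); then Farouk (675).
Chaudhari and Tran are each Freeman, so the next rule applies.
Chaudhari and Tran both have date of admission to current standing Dec 7, 2007, so the next rule applies.
Among Chaudhari and Tran, alphabetically by surname: Chaudhari before Tran.
Delgado and Harlow are each Journeyman, so the next rule applies.
Delgado and Harlow both have date of admission to current standing May 22, 2008, so the next rule applies.
Among Delgado and Harlow, alphabetically by surname: Delgado before Harlow.
Order: Chaudhari, Tran, Delgado, Harlow, Ferreira, Sorensen, Marchetti, Varga, Farouk. So position 1.

1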